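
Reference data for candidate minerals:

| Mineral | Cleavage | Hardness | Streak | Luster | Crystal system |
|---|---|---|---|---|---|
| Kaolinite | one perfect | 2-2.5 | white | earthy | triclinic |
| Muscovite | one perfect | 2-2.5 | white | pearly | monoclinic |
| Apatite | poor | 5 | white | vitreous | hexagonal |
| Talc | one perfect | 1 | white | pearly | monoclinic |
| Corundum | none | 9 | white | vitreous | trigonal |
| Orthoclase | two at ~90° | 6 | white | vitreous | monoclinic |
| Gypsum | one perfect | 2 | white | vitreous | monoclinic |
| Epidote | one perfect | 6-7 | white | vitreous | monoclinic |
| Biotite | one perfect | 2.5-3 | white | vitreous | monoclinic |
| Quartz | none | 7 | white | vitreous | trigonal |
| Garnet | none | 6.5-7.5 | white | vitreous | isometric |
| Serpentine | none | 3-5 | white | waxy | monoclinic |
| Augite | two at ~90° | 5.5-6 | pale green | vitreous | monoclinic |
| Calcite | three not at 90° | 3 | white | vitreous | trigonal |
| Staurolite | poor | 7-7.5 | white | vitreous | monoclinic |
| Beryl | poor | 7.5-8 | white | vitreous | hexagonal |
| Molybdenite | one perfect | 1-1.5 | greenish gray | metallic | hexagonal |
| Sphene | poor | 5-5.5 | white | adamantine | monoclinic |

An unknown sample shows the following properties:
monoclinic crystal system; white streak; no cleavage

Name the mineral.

Monoclinic crystal system: leaves Muscovite, Talc, Orthoclase, Gypsum, Epidote, Biotite, Serpentine, Augite, Staurolite, Sphene.
White streak rules out Augite.
No cleavage: Serpentine remains.
Only Serpentine satisfies all observations.

Serpentine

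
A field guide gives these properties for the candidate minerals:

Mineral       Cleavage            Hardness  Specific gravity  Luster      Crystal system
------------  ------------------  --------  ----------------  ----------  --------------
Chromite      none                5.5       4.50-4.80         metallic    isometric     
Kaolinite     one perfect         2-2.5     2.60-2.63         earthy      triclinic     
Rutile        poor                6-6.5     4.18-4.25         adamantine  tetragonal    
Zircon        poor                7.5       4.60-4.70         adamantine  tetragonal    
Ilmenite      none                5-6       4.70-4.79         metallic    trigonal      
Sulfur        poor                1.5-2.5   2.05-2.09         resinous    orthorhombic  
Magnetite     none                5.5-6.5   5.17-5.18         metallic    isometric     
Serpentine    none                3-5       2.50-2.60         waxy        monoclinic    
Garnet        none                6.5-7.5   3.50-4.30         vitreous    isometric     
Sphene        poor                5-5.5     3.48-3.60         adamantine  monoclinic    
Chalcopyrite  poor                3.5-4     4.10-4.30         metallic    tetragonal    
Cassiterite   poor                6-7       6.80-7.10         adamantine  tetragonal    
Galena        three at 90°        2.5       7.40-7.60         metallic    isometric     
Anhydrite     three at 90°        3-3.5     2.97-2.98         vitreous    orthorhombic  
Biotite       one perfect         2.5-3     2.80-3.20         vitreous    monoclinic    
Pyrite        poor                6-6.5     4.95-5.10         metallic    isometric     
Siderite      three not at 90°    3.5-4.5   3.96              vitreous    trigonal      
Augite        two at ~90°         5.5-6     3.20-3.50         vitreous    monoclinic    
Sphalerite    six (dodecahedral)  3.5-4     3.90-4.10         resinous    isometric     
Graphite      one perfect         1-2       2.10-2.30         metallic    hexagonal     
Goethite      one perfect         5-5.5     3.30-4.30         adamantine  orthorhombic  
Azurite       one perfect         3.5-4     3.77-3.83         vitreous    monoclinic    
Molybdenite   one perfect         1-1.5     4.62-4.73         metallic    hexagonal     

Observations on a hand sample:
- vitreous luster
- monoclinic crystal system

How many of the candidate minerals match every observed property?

Vitreous luster — only Garnet, Anhydrite, Biotite, Siderite, Augite, Azurite remain.
Monoclinic crystal system rules out Garnet, Anhydrite, Siderite.
Remaining candidates: Augite, Azurite, Biotite.
That is 3 minerals.

3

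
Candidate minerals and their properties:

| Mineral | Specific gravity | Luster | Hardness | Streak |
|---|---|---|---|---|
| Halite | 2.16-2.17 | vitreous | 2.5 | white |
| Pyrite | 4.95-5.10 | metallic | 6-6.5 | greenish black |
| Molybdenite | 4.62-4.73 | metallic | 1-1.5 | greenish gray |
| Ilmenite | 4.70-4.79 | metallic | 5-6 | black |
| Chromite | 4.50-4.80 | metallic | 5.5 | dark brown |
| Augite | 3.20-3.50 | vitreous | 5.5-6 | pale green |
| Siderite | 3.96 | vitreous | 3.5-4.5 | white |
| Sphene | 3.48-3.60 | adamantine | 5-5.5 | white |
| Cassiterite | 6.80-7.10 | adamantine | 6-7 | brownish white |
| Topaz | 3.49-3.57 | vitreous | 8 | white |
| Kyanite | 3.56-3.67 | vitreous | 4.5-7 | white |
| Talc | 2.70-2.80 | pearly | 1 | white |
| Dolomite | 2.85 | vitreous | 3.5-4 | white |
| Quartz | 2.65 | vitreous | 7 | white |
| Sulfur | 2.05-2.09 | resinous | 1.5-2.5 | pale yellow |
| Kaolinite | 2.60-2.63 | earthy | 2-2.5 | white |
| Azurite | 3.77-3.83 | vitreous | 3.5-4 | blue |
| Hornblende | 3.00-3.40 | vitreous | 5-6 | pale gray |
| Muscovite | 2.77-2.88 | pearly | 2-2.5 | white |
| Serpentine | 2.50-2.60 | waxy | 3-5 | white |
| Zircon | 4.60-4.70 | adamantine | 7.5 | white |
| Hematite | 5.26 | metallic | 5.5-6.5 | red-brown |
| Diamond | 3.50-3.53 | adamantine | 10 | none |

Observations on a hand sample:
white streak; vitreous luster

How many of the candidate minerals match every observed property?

White streak: narrows the field to Halite, Siderite, Sphene, Topaz, Kyanite, Talc, Dolomite, Quartz, Kaolinite, Muscovite, Serpentine, Zircon.
Vitreous luster eliminates Sphene, Talc, Kaolinite, Muscovite, Serpentine, Zircon.
Consistent with every observation: Dolomite, Halite, Kyanite, Quartz, Siderite, Topaz.
That is 6 minerals.

6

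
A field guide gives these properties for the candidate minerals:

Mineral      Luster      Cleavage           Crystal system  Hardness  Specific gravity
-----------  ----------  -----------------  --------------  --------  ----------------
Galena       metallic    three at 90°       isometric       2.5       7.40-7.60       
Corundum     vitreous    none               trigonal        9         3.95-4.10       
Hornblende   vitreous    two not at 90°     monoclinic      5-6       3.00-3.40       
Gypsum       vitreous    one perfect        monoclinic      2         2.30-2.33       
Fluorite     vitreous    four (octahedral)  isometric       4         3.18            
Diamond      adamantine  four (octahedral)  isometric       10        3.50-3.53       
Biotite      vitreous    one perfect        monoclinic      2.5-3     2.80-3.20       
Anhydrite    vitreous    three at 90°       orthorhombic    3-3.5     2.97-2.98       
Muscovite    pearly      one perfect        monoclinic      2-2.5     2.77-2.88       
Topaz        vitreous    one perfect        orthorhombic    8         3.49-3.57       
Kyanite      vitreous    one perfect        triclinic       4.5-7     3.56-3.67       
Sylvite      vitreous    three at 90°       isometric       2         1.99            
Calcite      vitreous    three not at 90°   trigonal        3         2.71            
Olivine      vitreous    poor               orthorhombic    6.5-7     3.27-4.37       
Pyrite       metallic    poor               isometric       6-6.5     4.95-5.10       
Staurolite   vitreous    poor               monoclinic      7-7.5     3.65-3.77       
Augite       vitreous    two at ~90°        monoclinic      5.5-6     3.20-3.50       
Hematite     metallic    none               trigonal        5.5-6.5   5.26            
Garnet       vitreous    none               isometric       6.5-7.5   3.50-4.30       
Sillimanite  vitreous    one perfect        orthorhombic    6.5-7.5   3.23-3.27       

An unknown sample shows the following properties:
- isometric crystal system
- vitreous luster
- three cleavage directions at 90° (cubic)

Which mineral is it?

Isometric crystal system — narrows the field to Galena, Fluorite, Diamond, Sylvite, Pyrite, Garnet.
Vitreous luster eliminates Galena, Diamond, Pyrite.
Three cleavage directions at 90° (cubic) — narrows the field to Sylvite.
Sylvite is the sole remaining match.

Sylvite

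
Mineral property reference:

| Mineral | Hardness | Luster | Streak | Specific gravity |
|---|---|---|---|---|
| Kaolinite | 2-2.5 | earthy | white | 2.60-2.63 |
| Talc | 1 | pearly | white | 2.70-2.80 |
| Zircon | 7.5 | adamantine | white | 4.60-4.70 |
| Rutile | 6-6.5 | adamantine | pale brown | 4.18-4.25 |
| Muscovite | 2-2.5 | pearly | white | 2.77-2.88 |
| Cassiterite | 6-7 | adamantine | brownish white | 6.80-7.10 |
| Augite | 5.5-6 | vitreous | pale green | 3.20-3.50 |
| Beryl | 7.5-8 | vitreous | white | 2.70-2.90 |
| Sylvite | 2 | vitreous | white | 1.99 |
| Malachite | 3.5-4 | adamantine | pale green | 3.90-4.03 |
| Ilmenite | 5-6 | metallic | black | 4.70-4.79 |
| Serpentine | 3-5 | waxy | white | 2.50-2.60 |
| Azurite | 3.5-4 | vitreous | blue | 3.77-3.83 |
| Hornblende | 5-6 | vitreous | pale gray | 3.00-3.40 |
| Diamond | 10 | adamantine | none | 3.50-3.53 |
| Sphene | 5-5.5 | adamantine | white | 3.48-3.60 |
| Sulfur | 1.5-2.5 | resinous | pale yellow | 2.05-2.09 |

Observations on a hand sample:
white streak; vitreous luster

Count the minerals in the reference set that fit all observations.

White streak — Kaolinite, Talc, Zircon, Muscovite, Beryl, Sylvite, Serpentine, Sphene remain.
Vitreous luster — only Beryl, Sylvite remain.
The minerals that satisfy all observations are Beryl, Sylvite.
That is 2 minerals.

2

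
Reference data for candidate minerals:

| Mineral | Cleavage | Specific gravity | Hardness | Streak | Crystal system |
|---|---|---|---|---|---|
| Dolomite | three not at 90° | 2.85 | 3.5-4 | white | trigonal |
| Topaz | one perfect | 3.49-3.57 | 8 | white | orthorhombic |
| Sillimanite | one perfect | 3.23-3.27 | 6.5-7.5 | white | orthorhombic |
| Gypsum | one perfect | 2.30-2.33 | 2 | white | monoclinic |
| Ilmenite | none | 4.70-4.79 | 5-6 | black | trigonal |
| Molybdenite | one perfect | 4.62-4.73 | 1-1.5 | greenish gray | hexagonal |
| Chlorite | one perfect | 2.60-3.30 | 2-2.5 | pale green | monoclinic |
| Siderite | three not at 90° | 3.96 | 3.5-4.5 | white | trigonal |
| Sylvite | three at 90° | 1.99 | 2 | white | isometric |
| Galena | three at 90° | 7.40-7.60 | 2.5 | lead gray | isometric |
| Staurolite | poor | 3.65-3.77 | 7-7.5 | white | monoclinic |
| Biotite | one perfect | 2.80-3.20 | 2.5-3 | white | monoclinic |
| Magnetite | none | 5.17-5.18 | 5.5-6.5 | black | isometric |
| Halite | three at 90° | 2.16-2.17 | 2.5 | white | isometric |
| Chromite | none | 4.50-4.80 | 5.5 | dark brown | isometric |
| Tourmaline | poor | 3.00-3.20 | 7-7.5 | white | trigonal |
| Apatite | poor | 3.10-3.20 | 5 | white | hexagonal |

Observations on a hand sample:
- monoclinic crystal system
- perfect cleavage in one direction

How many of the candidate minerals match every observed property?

Monoclinic crystal system: leaves Gypsum, Chlorite, Staurolite, Biotite.
Perfect cleavage in one direction is inconsistent with Staurolite.
Remaining candidates: Biotite, Chlorite, Gypsum.
That is 3 minerals.

3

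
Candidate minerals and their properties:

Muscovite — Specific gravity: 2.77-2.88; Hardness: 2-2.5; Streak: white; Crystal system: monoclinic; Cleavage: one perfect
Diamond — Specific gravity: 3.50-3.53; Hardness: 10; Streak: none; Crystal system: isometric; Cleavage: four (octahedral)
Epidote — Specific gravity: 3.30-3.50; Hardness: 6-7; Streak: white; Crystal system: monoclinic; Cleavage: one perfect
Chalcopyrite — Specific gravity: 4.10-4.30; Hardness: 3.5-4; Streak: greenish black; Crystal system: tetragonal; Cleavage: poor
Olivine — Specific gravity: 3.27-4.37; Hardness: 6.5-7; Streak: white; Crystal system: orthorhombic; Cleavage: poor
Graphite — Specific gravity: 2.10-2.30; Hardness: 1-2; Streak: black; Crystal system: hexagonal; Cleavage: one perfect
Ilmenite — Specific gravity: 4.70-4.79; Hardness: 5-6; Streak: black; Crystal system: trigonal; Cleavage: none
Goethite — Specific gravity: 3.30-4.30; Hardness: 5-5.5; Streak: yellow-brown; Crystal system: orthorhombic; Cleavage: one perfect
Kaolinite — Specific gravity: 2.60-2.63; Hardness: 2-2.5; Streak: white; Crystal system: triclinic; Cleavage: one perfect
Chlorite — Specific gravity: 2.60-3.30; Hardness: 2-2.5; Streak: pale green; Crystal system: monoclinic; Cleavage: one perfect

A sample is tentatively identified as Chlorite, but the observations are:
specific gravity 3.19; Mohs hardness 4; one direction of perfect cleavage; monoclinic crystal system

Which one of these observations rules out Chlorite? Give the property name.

Specific gravity 3.19: Chlorite has SG 2.60-3.30 — agrees.
Mohs hardness 4: Chlorite has hardness 2-2.5 — does not match.
One direction of perfect cleavage: Chlorite has cleavage one perfect — agrees.
Monoclinic crystal system: Chlorite has monoclinic system — agrees.
Only the hardness is inconsistent.

hardness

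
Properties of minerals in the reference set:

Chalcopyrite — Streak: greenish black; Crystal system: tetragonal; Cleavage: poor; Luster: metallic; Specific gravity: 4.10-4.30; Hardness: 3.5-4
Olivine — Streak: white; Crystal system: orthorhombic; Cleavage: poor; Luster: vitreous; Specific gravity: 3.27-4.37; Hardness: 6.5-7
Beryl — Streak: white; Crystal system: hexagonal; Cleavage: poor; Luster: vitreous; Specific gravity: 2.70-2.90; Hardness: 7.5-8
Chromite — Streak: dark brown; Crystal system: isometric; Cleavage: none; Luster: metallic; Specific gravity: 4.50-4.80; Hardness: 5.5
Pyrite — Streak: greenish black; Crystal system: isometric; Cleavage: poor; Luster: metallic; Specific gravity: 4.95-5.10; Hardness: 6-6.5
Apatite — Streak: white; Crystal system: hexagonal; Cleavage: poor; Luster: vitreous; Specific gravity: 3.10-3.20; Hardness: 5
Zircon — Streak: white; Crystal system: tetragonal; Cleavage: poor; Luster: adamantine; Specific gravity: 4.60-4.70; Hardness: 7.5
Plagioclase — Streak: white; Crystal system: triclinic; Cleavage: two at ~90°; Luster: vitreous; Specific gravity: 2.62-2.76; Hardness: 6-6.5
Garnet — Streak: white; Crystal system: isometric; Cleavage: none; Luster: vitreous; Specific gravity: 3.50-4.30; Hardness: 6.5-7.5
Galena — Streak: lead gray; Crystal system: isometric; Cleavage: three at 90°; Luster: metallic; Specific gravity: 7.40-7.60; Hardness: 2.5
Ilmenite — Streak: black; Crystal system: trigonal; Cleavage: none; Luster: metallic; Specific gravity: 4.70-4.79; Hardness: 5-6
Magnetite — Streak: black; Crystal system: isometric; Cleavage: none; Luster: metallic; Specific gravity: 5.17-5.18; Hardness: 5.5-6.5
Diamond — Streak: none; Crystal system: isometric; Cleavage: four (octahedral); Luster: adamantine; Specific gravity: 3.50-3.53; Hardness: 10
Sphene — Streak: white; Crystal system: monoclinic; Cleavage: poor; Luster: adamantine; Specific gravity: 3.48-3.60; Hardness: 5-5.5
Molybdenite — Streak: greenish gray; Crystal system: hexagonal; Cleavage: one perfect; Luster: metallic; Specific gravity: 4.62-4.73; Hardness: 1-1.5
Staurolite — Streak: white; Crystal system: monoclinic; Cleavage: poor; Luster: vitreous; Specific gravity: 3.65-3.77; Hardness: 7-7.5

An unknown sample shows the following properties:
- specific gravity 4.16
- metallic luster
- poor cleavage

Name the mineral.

Specific gravity 4.16 — leaves Chalcopyrite, Olivine, Garnet.
Metallic luster — leaves Chalcopyrite.
Poor cleavage — every remaining candidate is consistent.
Only Chalcopyrite satisfies all observations.

Chalcopyrite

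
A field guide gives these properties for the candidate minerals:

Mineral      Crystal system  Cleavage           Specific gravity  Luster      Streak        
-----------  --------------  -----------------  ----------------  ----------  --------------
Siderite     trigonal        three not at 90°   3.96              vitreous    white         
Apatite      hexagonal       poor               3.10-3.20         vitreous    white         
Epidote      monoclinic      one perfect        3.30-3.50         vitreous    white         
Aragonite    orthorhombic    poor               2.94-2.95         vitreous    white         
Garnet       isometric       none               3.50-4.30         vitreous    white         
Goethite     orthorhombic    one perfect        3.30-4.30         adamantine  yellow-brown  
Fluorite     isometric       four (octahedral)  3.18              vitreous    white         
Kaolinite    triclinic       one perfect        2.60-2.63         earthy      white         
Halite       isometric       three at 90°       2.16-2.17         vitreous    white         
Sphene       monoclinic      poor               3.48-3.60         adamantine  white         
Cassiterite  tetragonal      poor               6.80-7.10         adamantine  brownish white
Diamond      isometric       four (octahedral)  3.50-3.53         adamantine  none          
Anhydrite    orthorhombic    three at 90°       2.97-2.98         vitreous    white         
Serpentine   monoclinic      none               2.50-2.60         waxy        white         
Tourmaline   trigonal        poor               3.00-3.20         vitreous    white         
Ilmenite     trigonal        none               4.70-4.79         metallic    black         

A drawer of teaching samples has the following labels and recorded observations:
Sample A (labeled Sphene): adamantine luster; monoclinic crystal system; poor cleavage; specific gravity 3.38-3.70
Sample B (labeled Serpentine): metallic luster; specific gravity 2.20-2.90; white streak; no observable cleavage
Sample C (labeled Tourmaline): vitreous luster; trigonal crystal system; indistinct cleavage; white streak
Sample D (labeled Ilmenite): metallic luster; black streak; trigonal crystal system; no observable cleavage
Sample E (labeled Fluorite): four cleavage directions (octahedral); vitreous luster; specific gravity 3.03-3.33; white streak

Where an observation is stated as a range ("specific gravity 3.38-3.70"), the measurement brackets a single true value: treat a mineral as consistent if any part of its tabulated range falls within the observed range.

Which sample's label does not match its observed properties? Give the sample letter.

Sample A: all recorded properties match Sphene.
Sample B: Serpentine has waxy luster, but the record shows metallic luster — this label is wrong.
Sample C: all recorded properties match Tourmaline.
Sample D: all recorded properties match Ilmenite.
Sample E: all recorded properties match Fluorite.
The mislabeled specimen is B.

B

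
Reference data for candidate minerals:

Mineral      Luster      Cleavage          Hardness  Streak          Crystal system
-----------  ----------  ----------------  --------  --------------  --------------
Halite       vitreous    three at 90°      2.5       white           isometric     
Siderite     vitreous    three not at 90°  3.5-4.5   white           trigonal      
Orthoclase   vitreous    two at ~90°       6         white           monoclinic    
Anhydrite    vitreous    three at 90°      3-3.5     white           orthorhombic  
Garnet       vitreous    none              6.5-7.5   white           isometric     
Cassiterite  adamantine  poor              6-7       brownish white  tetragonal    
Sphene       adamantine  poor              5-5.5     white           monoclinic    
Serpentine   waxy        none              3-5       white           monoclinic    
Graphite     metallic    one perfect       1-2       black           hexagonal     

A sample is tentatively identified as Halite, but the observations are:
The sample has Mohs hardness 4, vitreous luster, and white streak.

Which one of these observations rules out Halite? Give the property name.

hardness

Mohs hardness 4: Halite has hardness 2.5 — outside the reference range.
Vitreous luster: Halite has vitreous luster — agrees.
White streak: Halite has white streak — agrees.
The hardness is the one property that does not fit.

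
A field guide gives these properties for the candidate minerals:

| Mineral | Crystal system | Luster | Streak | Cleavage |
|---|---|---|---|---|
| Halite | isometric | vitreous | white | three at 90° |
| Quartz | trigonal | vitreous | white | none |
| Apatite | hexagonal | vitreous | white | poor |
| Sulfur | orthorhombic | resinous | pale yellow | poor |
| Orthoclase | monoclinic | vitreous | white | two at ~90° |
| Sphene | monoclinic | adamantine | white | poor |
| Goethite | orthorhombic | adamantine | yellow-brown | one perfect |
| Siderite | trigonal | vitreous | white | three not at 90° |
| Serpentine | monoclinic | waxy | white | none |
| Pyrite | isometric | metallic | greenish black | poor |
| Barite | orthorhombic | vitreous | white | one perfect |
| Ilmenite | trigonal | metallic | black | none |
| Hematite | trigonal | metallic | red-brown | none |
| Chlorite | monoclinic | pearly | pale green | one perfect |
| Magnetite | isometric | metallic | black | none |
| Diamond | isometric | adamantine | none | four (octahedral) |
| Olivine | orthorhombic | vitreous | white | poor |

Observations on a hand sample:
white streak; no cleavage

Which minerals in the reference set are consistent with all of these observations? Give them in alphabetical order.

White streak — Halite, Quartz, Apatite, Orthoclase, Sphene, Siderite, Serpentine, Barite, Olivine remain.
No cleavage — narrows the field to Quartz, Serpentine.
Consistent with every observation: Quartz, Serpentine.

Quartz, Serpentine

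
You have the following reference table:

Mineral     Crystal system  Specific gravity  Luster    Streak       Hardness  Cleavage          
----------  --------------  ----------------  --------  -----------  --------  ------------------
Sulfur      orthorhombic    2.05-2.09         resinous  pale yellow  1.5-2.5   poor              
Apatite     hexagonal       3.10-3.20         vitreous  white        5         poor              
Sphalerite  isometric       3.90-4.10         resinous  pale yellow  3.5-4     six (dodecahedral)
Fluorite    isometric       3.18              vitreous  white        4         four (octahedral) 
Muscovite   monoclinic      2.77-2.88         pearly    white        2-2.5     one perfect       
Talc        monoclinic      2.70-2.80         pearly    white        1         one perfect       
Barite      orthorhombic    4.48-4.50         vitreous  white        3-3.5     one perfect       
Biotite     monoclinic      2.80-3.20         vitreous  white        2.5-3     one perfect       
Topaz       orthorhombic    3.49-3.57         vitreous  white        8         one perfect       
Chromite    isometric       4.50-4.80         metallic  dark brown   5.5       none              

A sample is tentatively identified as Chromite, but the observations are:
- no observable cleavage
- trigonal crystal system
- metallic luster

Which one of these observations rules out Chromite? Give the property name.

No observable cleavage: Chromite has cleavage none — consistent.
Trigonal crystal system: Chromite has isometric system — inconsistent.
Metallic luster: Chromite has metallic luster — consistent.
Only the crystal system is inconsistent.

crystal system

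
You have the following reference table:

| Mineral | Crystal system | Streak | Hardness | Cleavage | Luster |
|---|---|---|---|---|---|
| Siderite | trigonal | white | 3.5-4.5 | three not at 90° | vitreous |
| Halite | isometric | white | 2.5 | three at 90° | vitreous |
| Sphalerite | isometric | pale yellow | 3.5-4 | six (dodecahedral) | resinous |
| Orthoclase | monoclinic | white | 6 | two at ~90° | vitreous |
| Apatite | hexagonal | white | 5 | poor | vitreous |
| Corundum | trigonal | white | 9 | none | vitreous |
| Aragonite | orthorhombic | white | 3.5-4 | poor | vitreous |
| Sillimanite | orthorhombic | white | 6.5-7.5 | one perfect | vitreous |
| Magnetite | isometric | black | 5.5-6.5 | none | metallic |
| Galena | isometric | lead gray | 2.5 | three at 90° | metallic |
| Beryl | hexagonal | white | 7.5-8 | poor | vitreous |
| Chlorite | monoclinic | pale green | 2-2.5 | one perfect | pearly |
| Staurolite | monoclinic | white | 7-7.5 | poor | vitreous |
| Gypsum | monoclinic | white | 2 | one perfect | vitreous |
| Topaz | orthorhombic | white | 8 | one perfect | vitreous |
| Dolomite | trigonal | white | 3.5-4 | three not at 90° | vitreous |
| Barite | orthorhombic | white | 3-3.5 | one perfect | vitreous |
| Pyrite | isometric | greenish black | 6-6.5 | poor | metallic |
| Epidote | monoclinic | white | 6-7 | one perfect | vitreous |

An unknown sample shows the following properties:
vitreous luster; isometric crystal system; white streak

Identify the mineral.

Vitreous luster excludes Sphalerite, Magnetite, Galena, Chlorite, Pyrite.
Isometric crystal system — only Halite remains.
White streak — all remaining candidates fit.
Only Halite satisfies all observations.

Halite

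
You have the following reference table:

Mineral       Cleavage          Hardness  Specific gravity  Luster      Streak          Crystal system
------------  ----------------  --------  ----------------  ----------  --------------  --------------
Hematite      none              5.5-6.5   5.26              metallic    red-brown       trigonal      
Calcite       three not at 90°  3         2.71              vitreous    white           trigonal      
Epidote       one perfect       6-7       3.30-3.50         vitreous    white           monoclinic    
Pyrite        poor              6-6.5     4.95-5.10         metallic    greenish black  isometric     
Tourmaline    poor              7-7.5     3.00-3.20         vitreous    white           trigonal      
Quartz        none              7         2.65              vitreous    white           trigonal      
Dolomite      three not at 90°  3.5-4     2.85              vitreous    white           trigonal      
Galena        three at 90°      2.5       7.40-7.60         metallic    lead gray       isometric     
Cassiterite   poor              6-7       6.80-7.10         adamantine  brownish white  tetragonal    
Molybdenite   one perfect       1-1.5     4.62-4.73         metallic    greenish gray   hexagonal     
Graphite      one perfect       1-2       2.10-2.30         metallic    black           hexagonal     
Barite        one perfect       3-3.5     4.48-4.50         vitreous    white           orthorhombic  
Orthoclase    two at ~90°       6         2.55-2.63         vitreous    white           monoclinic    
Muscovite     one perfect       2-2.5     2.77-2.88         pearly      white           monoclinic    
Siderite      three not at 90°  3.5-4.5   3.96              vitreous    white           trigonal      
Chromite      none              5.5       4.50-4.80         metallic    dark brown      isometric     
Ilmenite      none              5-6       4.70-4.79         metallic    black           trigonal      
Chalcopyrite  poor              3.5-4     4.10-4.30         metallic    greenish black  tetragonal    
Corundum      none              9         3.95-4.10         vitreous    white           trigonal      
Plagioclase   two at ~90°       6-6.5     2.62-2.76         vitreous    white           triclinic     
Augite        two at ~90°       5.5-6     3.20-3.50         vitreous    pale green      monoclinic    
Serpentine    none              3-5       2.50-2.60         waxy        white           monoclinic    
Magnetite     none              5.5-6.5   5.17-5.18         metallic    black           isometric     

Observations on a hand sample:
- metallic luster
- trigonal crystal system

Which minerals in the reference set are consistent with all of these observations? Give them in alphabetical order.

Hematite, Ilmenite

Metallic luster: narrows the field to Hematite, Pyrite, Galena, Molybdenite, Graphite, Chromite, Ilmenite, Chalcopyrite, Magnetite.
Trigonal crystal system: Hematite, Ilmenite remain.
The minerals that satisfy all observations are Hematite, Ilmenite.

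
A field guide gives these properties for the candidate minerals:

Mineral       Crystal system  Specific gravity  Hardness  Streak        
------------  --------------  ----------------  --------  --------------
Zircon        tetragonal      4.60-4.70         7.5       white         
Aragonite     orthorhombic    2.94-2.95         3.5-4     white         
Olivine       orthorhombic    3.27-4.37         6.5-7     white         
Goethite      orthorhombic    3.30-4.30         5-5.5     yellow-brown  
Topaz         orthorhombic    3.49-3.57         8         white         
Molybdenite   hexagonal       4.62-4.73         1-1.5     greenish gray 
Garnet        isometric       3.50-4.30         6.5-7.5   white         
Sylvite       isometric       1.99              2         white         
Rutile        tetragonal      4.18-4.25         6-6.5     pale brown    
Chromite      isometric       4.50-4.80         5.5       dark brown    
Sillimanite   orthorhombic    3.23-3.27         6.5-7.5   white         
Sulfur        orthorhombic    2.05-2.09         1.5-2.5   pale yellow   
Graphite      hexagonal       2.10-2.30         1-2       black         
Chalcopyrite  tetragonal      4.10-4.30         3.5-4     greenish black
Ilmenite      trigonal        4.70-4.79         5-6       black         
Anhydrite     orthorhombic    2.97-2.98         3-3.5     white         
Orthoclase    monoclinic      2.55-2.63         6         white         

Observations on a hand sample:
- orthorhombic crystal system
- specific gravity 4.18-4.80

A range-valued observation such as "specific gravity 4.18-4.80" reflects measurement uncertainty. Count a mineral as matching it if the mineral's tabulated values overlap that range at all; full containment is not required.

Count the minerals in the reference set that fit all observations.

2

Orthorhombic crystal system: narrows the field to Aragonite, Olivine, Goethite, Topaz, Sillimanite, Sulfur, Anhydrite.
Specific gravity 4.18-4.80: only Olivine, Goethite remain.
Remaining candidates: Goethite, Olivine.
That is 2 minerals.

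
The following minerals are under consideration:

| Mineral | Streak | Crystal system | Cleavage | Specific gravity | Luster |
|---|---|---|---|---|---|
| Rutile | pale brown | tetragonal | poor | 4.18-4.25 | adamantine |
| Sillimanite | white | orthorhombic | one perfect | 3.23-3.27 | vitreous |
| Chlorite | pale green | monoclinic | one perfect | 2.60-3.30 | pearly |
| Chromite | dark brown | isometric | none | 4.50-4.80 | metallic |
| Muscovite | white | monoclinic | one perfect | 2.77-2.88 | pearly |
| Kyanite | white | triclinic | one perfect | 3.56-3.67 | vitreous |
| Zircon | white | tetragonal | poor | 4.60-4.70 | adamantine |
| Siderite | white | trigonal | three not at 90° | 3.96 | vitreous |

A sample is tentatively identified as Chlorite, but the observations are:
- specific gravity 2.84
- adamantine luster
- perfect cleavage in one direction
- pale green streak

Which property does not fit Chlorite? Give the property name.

luster

Specific gravity 2.84: Chlorite has SG 2.60-3.30 — matches.
Adamantine luster: Chlorite has pearly luster — does not match.
Perfect cleavage in one direction: Chlorite has cleavage one perfect — matches.
Pale green streak: Chlorite has pale green streak — matches.
The luster is the one property that does not fit.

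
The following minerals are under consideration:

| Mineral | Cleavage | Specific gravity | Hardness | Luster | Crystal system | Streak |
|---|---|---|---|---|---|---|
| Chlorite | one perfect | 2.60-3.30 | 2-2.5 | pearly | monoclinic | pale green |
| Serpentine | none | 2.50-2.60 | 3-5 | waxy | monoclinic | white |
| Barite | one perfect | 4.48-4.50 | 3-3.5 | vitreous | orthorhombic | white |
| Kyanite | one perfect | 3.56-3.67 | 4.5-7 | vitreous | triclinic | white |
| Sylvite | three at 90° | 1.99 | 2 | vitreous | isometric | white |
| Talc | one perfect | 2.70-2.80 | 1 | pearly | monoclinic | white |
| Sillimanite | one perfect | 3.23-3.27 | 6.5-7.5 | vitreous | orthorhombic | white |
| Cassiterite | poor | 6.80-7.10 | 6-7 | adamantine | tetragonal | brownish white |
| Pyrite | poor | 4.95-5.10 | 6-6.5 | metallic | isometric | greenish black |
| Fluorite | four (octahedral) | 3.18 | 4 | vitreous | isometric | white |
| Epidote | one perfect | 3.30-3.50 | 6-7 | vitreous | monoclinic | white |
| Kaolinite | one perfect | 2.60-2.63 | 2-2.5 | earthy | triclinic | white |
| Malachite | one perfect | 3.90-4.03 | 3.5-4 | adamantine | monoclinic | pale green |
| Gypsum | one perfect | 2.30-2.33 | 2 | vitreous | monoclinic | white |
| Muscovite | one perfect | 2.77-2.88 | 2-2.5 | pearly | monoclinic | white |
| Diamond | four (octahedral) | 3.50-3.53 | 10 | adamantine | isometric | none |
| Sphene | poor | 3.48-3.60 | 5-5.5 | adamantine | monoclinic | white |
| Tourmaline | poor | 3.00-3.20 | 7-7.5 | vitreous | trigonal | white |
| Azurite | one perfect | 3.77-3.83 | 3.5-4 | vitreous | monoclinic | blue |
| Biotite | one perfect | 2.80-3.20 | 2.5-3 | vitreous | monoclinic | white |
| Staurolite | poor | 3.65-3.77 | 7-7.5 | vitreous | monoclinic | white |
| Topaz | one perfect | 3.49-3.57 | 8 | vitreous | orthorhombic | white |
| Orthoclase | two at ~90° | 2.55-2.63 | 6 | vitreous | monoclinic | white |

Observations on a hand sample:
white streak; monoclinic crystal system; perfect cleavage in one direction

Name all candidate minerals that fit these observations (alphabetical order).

Biotite, Epidote, Gypsum, Muscovite, Talc

White streak excludes Chlorite, Cassiterite, Pyrite, Malachite, Diamond, Azurite.
Monoclinic crystal system — only Serpentine, Talc, Epidote, Gypsum, Muscovite, Sphene, Biotite, Staurolite, Orthoclase remain.
Perfect cleavage in one direction excludes Serpentine, Sphene, Staurolite, Orthoclase.
Remaining candidates: Biotite, Epidote, Gypsum, Muscovite, Talc.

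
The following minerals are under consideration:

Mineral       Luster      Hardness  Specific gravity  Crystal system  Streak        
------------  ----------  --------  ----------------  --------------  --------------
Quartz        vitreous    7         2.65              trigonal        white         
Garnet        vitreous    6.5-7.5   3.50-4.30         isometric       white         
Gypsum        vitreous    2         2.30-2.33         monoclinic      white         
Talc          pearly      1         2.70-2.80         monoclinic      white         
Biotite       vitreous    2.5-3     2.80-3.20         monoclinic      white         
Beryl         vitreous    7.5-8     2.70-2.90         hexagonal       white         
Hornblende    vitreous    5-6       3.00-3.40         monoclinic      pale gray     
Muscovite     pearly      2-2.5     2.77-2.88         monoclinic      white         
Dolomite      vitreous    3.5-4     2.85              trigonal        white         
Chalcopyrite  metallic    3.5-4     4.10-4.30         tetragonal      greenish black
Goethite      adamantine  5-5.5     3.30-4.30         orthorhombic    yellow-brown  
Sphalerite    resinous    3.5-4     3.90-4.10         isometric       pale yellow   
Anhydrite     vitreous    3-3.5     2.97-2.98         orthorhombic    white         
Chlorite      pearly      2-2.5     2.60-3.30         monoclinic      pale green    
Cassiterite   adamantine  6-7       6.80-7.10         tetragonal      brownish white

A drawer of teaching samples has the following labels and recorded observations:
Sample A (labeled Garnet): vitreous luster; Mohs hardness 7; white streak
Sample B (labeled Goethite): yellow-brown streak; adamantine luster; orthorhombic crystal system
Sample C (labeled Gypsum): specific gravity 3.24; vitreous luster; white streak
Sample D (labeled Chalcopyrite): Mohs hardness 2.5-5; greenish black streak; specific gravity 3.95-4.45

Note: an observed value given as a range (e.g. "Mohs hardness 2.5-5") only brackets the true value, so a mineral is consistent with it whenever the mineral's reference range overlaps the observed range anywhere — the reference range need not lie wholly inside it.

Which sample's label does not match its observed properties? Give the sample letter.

C

Sample A: nothing contradicts Garnet.
Sample B: nothing contradicts Goethite.
Sample C: specific gravity 3.24 is outside the reference for Gypsum (SG 2.30-2.33) — mislabeled.
Sample D: nothing contradicts Chalcopyrite.
Only sample C is inconsistent with its label.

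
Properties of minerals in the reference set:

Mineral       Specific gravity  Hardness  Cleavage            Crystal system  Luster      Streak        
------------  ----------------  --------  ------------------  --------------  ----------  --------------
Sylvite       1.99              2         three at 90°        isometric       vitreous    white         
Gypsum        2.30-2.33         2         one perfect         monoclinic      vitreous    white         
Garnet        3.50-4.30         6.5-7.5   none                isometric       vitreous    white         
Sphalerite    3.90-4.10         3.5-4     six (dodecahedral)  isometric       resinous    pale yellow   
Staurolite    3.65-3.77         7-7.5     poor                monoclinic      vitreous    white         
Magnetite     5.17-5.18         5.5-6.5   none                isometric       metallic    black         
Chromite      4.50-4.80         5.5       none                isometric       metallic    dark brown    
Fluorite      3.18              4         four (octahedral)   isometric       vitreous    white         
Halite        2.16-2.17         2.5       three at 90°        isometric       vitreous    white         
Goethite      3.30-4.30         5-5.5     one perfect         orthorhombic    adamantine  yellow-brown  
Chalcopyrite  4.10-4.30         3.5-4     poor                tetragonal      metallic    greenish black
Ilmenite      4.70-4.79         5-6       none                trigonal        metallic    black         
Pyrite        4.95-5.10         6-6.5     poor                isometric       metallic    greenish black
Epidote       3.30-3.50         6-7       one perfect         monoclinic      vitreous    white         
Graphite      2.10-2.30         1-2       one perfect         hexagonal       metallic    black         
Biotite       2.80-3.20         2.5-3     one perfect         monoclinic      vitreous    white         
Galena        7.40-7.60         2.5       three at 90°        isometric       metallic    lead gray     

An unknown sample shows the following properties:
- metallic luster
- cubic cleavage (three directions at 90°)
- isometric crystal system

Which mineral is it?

Metallic luster — narrows the field to Magnetite, Chromite, Chalcopyrite, Ilmenite, Pyrite, Graphite, Galena.
Cubic cleavage (three directions at 90°) — Galena remains.
Isometric crystal system — no further eliminations.
Galena is the sole remaining match.

Galena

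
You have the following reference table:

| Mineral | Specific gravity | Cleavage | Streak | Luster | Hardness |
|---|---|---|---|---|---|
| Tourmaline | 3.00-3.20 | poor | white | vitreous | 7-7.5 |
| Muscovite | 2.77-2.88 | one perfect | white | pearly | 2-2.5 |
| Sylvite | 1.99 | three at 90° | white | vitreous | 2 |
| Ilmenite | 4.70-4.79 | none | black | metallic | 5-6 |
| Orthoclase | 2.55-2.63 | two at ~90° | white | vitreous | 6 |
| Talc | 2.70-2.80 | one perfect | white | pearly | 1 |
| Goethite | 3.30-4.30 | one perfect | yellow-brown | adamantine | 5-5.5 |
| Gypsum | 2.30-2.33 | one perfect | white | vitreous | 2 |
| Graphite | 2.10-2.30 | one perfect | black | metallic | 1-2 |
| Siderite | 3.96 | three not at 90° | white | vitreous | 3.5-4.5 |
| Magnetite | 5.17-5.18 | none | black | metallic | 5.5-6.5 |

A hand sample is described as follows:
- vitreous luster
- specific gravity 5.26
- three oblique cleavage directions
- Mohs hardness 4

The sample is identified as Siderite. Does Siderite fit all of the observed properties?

Inconsistent

Vitreous luster — matches Siderite (vitreous luster).
Specific gravity 5.26 — Siderite has SG 3.96; which does not match.
Three oblique cleavage directions — matches Siderite (cleavage three not at 90°).
Mohs hardness 4 — matches Siderite (hardness 3.5-4.5).
Siderite is excluded by the specific gravity.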